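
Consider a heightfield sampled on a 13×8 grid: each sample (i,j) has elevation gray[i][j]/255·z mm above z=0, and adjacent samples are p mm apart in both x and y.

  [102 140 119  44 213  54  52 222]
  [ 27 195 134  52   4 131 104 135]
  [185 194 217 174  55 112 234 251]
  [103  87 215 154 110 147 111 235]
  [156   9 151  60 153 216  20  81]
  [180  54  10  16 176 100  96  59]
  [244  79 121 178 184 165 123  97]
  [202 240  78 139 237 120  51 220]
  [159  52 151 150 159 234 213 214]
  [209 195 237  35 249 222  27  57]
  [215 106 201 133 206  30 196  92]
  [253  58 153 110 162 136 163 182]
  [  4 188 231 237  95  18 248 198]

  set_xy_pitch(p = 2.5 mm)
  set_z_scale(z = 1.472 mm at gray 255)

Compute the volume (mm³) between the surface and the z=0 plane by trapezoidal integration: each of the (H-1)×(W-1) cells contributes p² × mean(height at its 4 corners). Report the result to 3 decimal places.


415.371

height_mm = gray/255 × 1.472; cell vol = 2.5² × mean(4 corners)
unit = 2.5² × 1.472 / (4×255) = 0.00901961 mm³ per gray-sum
row 0: Σ corner-gray over 7 cells = 2970  → 26.7882
row 1: Σ corner-gray over 7 cells = 3810  → 34.3647
row 2: Σ corner-gray over 7 cells = 4394  → 39.6322
row 3: Σ corner-gray over 7 cells = 3441  → 31.0365
row 4: Σ corner-gray over 7 cells = 2598  → 23.4329
row 5: Σ corner-gray over 7 cells = 3184  → 28.7184
row 6: Σ corner-gray over 7 cells = 4193  → 37.8192
row 7: Σ corner-gray over 7 cells = 4443  → 40.0741
row 8: Σ corner-gray over 7 cells = 4487  → 40.4710
row 9: Σ corner-gray over 7 cells = 4247  → 38.3063
row 10: Σ corner-gray over 7 cells = 4050  → 36.5294
row 11: Σ corner-gray over 7 cells = 4235  → 38.1980
Σ rows: total corner-gray = 46052  → 415.3710 mm³


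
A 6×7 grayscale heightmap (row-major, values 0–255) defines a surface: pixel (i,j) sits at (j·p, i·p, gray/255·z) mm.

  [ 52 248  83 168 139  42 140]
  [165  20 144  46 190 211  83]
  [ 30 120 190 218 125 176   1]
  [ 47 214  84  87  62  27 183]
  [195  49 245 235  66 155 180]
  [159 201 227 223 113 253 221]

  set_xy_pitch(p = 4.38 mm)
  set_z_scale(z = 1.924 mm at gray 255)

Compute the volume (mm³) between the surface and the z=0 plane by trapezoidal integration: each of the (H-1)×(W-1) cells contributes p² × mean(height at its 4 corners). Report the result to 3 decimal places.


height_mm = gray/255 × 1.924; cell vol = 4.38² × mean(4 corners)
unit = 4.38² × 1.924 / (4×255) = 0.036187 mm³ per gray-sum
row 0: Σ corner-gray over 6 cells = 3022  → 109.3572
row 1: Σ corner-gray over 6 cells = 3159  → 114.3149
row 2: Σ corner-gray over 6 cells = 2867  → 103.7483
row 3: Σ corner-gray over 6 cells = 3053  → 110.4790
row 4: Σ corner-gray over 6 cells = 4289  → 155.2062
Σ rows: total corner-gray = 16390  → 593.1057 mm³

593.106


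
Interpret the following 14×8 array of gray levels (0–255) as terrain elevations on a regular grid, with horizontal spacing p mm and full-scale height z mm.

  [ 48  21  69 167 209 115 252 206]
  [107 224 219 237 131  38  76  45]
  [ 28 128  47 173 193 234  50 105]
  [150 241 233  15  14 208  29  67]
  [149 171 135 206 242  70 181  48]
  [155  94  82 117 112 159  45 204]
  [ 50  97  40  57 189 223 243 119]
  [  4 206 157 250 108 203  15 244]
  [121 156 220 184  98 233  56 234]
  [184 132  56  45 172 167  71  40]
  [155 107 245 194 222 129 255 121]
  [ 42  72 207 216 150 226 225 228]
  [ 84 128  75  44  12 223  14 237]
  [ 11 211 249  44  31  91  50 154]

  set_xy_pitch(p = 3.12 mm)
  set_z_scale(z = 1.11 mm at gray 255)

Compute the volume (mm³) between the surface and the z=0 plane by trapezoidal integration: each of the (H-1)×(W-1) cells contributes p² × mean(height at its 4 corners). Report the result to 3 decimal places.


height_mm = gray/255 × 1.11; cell vol = 3.12² × mean(4 corners)
unit = 3.12² × 1.11 / (4×255) = 0.0105933 mm³ per gray-sum
row 0: Σ corner-gray over 7 cells = 3922  → 41.5470
row 1: Σ corner-gray over 7 cells = 3785  → 40.0957
row 2: Σ corner-gray over 7 cells = 3480  → 36.8647
row 3: Σ corner-gray over 7 cells = 3904  → 41.3563
row 4: Σ corner-gray over 7 cells = 3784  → 40.0851
row 5: Σ corner-gray over 7 cells = 3444  → 36.4834
row 6: Σ corner-gray over 7 cells = 3993  → 42.2991
row 7: Σ corner-gray over 7 cells = 4375  → 46.3458
row 8: Σ corner-gray over 7 cells = 3759  → 39.8203
row 9: Σ corner-gray over 7 cells = 4090  → 43.3267
row 10: Σ corner-gray over 7 cells = 5042  → 53.4115
row 11: Σ corner-gray over 7 cells = 3775  → 39.9898
row 12: Σ corner-gray over 7 cells = 2830  → 29.9791
Σ rows: total corner-gray = 50183  → 531.6045 mm³

531.604


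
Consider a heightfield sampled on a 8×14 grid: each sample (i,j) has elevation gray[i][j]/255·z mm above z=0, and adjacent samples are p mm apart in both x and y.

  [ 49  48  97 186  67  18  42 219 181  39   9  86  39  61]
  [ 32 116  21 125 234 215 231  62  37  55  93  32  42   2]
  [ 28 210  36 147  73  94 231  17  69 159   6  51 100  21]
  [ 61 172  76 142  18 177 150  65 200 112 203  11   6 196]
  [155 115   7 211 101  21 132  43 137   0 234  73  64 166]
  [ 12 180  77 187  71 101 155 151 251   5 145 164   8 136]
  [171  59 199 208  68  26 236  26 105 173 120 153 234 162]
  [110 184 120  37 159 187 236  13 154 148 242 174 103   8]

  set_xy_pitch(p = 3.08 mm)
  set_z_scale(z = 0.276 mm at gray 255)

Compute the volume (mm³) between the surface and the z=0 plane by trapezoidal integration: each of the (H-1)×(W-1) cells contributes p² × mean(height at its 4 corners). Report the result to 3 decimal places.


103.190

height_mm = gray/255 × 0.276; cell vol = 3.08² × mean(4 corners)
unit = 3.08² × 0.276 / (4×255) = 0.00256691 mm³ per gray-sum
row 0: Σ corner-gray over 13 cells = 4732  → 12.1466
row 1: Σ corner-gray over 13 cells = 4995  → 12.8217
row 2: Σ corner-gray over 13 cells = 5356  → 13.7484
row 3: Σ corner-gray over 13 cells = 5518  → 14.1642
row 4: Σ corner-gray over 13 cells = 5735  → 14.7212
row 5: Σ corner-gray over 13 cells = 6685  → 17.1598
row 6: Σ corner-gray over 13 cells = 7179  → 18.4278
Σ rows: total corner-gray = 40200  → 103.1897 mm³


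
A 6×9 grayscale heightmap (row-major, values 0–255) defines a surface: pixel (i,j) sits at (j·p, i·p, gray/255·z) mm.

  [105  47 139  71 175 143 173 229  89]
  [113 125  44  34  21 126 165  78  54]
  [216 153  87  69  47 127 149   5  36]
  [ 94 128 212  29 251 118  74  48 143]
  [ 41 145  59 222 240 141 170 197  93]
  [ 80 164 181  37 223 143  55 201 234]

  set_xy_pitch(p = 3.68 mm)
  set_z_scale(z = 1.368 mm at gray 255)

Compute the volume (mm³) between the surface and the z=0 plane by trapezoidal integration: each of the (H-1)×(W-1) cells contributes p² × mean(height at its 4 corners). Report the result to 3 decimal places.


347.017

height_mm = gray/255 × 1.368; cell vol = 3.68² × mean(4 corners)
unit = 3.68² × 1.368 / (4×255) = 0.0181627 mm³ per gray-sum
row 0: Σ corner-gray over 8 cells = 3501  → 63.5878
row 1: Σ corner-gray over 8 cells = 2879  → 52.2906
row 2: Σ corner-gray over 8 cells = 3483  → 63.2609
row 3: Σ corner-gray over 8 cells = 4439  → 80.6244
row 4: Σ corner-gray over 8 cells = 4804  → 87.2538
Σ rows: total corner-gray = 19106  → 347.0175 mm³


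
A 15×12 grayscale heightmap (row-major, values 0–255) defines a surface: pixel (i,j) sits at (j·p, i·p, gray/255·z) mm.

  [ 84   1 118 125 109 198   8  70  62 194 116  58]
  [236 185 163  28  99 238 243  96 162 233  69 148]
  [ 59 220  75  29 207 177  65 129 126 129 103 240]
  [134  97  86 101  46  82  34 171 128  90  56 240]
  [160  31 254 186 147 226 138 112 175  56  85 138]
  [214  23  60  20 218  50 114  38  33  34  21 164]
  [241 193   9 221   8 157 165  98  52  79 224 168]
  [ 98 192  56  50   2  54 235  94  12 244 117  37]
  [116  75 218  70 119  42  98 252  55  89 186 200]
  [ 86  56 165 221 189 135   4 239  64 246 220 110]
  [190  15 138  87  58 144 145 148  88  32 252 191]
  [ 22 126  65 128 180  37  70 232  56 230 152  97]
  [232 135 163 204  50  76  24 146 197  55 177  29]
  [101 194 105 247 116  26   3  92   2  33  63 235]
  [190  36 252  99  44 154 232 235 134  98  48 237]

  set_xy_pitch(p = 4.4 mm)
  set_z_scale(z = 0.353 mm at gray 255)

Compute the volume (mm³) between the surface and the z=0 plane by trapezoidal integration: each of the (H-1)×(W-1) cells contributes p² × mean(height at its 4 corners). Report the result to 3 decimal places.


494.084

height_mm = gray/255 × 0.353; cell vol = 4.4² × mean(4 corners)
unit = 4.4² × 0.353 / (4×255) = 0.00670008 mm³ per gray-sum
row 0: Σ corner-gray over 11 cells = 5560  → 37.2524
row 1: Σ corner-gray over 11 cells = 6235  → 41.7750
row 2: Σ corner-gray over 11 cells = 4975  → 33.3329
row 3: Σ corner-gray over 11 cells = 5274  → 35.3362
row 4: Σ corner-gray over 11 cells = 4718  → 31.6110
row 5: Σ corner-gray over 11 cells = 4421  → 29.6210
row 6: Σ corner-gray over 11 cells = 5068  → 33.9560
row 7: Σ corner-gray over 11 cells = 4971  → 33.3061
row 8: Σ corner-gray over 11 cells = 5998  → 40.1871
row 9: Σ corner-gray over 11 cells = 5869  → 39.3228
row 10: Σ corner-gray over 11 cells = 5266  → 35.2826
row 11: Σ corner-gray over 11 cells = 5386  → 36.0866
row 12: Σ corner-gray over 11 cells = 4813  → 32.2475
row 13: Σ corner-gray over 11 cells = 5189  → 34.7667
Σ rows: total corner-gray = 73743  → 494.0839 mm³


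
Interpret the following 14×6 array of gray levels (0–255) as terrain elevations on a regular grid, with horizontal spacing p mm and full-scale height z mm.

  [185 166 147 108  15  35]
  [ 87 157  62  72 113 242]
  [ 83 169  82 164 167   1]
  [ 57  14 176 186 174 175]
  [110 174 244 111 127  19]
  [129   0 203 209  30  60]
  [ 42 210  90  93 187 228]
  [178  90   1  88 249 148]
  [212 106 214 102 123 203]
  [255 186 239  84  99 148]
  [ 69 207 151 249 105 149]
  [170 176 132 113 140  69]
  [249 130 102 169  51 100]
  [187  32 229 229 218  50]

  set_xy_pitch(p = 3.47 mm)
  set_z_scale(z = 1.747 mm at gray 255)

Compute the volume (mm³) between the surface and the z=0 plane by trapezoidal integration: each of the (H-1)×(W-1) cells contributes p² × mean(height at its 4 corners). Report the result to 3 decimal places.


height_mm = gray/255 × 1.747; cell vol = 3.47² × mean(4 corners)
unit = 3.47² × 1.747 / (4×255) = 0.020623 mm³ per gray-sum
row 0: Σ corner-gray over 5 cells = 2229  → 45.9687
row 1: Σ corner-gray over 5 cells = 2385  → 49.1858
row 2: Σ corner-gray over 5 cells = 2580  → 53.2073
row 3: Σ corner-gray over 5 cells = 2773  → 57.1876
row 4: Σ corner-gray over 5 cells = 2514  → 51.8462
row 5: Σ corner-gray over 5 cells = 2503  → 51.6194
row 6: Σ corner-gray over 5 cells = 2612  → 53.8673
row 7: Σ corner-gray over 5 cells = 2687  → 55.4140
row 8: Σ corner-gray over 5 cells = 3124  → 64.4262
row 9: Σ corner-gray over 5 cells = 3261  → 67.2516
row 10: Σ corner-gray over 5 cells = 3003  → 61.9308
row 11: Σ corner-gray over 5 cells = 2614  → 53.9085
row 12: Σ corner-gray over 5 cells = 2906  → 59.9304
Σ rows: total corner-gray = 35191  → 725.7437 mm³

725.744


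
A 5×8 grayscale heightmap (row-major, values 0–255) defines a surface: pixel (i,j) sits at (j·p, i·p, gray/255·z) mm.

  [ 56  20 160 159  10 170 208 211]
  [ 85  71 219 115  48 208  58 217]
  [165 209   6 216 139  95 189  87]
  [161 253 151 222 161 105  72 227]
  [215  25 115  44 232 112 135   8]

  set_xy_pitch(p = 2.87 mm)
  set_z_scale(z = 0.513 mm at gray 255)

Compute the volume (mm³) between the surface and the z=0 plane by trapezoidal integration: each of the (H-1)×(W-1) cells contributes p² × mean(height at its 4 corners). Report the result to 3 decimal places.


height_mm = gray/255 × 0.513; cell vol = 2.87² × mean(4 corners)
unit = 2.87² × 0.513 / (4×255) = 0.00414268 mm³ per gray-sum
row 0: Σ corner-gray over 7 cells = 3461  → 14.3378
row 1: Σ corner-gray over 7 cells = 3700  → 15.3279
row 2: Σ corner-gray over 7 cells = 4276  → 17.7141
row 3: Σ corner-gray over 7 cells = 3865  → 16.0114
Σ rows: total corner-gray = 15302  → 63.3912 mm³

63.391


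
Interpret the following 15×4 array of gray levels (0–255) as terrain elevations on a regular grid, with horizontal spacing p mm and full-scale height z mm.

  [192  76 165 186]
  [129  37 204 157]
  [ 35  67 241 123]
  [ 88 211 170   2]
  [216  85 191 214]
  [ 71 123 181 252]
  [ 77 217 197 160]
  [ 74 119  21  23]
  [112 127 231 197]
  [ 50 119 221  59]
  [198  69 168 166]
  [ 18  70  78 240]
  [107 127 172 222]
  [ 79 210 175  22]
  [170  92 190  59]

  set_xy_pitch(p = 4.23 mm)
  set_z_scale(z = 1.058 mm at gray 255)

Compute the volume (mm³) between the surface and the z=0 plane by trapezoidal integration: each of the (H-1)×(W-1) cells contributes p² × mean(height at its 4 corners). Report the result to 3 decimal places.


height_mm = gray/255 × 1.058; cell vol = 4.23² × mean(4 corners)
unit = 4.23² × 1.058 / (4×255) = 0.0185595 mm³ per gray-sum
row 0: Σ corner-gray over 3 cells = 1628  → 30.2149
row 1: Σ corner-gray over 3 cells = 1542  → 28.6187
row 2: Σ corner-gray over 3 cells = 1626  → 30.1777
row 3: Σ corner-gray over 3 cells = 1834  → 34.0381
row 4: Σ corner-gray over 3 cells = 1913  → 35.5043
row 5: Σ corner-gray over 3 cells = 1996  → 37.0448
row 6: Σ corner-gray over 3 cells = 1442  → 26.7628
row 7: Σ corner-gray over 3 cells = 1402  → 26.0204
row 8: Σ corner-gray over 3 cells = 1814  → 33.6669
row 9: Σ corner-gray over 3 cells = 1627  → 30.1963
row 10: Σ corner-gray over 3 cells = 1392  → 25.8348
row 11: Σ corner-gray over 3 cells = 1481  → 27.4866
row 12: Σ corner-gray over 3 cells = 1798  → 33.3700
row 13: Σ corner-gray over 3 cells = 1664  → 30.8830
Σ rows: total corner-gray = 23159  → 429.8194 mm³

429.819


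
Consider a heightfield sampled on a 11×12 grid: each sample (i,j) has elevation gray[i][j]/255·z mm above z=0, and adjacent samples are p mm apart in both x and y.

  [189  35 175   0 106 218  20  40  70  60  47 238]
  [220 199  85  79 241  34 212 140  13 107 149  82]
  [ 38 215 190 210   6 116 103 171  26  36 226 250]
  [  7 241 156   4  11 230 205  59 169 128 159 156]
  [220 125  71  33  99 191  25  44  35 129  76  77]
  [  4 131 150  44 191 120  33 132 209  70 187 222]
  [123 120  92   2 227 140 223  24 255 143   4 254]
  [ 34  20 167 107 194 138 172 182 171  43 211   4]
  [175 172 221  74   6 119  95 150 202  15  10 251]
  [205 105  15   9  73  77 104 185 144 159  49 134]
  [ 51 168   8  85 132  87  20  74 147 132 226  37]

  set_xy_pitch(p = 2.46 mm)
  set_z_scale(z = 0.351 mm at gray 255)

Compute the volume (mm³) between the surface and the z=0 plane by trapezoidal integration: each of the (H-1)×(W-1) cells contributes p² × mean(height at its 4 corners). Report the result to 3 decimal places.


height_mm = gray/255 × 0.351; cell vol = 2.46² × mean(4 corners)
unit = 2.46² × 0.351 / (4×255) = 0.00208246 mm³ per gray-sum
row 0: Σ corner-gray over 11 cells = 4789  → 9.9729
row 1: Σ corner-gray over 11 cells = 5706  → 11.8825
row 2: Σ corner-gray over 11 cells = 5773  → 12.0221
row 3: Σ corner-gray over 11 cells = 4840  → 10.0791
row 4: Σ corner-gray over 11 cells = 4713  → 9.8146
row 5: Σ corner-gray over 11 cells = 5597  → 11.6555
row 6: Σ corner-gray over 11 cells = 5685  → 11.8388
row 7: Σ corner-gray over 11 cells = 5402  → 11.2495
row 8: Σ corner-gray over 11 cells = 4733  → 9.8563
row 9: Σ corner-gray over 11 cells = 4425  → 9.2149
Σ rows: total corner-gray = 51663  → 107.5863 mm³

107.586


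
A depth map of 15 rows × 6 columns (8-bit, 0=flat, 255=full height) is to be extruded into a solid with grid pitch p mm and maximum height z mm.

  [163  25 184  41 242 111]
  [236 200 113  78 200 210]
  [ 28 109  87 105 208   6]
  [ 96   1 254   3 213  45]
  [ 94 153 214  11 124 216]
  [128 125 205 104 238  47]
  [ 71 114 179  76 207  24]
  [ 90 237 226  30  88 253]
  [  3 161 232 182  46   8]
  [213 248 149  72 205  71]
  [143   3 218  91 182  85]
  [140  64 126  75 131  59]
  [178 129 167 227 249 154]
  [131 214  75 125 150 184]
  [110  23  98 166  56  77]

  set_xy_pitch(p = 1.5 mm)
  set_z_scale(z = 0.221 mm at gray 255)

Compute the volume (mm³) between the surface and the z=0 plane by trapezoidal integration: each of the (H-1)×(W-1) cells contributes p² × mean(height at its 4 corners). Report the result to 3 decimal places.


height_mm = gray/255 × 0.221; cell vol = 1.5² × mean(4 corners)
unit = 1.5² × 0.221 / (4×255) = 0.0004875 mm³ per gray-sum
row 0: Σ corner-gray over 5 cells = 2886  → 1.4069
row 1: Σ corner-gray over 5 cells = 2680  → 1.3065
row 2: Σ corner-gray over 5 cells = 2135  → 1.0408
row 3: Σ corner-gray over 5 cells = 2397  → 1.1685
row 4: Σ corner-gray over 5 cells = 2833  → 1.3811
row 5: Σ corner-gray over 5 cells = 2766  → 1.3484
row 6: Σ corner-gray over 5 cells = 2752  → 1.3416
row 7: Σ corner-gray over 5 cells = 2758  → 1.3445
row 8: Σ corner-gray over 5 cells = 2885  → 1.4064
row 9: Σ corner-gray over 5 cells = 2848  → 1.3884
row 10: Σ corner-gray over 5 cells = 2207  → 1.0759
row 11: Σ corner-gray over 5 cells = 2867  → 1.3977
row 12: Σ corner-gray over 5 cells = 3319  → 1.6180
row 13: Σ corner-gray over 5 cells = 2316  → 1.1291
Σ rows: total corner-gray = 37649  → 18.3539 mm³

18.354


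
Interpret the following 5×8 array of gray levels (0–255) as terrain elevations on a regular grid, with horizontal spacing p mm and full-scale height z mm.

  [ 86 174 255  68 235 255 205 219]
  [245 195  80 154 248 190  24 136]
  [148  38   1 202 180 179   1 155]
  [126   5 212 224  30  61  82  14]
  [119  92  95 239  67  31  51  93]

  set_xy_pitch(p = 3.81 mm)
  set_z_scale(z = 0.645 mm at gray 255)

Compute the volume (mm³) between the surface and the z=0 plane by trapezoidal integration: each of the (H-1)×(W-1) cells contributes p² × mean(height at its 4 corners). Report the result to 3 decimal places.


129.639

height_mm = gray/255 × 0.645; cell vol = 3.81² × mean(4 corners)
unit = 3.81² × 0.645 / (4×255) = 0.0091793 mm³ per gray-sum
row 0: Σ corner-gray over 7 cells = 4852  → 44.5380
row 1: Σ corner-gray over 7 cells = 3668  → 33.6697
row 2: Σ corner-gray over 7 cells = 2873  → 26.3721
row 3: Σ corner-gray over 7 cells = 2730  → 25.0595
Σ rows: total corner-gray = 14123  → 129.6392 mm³


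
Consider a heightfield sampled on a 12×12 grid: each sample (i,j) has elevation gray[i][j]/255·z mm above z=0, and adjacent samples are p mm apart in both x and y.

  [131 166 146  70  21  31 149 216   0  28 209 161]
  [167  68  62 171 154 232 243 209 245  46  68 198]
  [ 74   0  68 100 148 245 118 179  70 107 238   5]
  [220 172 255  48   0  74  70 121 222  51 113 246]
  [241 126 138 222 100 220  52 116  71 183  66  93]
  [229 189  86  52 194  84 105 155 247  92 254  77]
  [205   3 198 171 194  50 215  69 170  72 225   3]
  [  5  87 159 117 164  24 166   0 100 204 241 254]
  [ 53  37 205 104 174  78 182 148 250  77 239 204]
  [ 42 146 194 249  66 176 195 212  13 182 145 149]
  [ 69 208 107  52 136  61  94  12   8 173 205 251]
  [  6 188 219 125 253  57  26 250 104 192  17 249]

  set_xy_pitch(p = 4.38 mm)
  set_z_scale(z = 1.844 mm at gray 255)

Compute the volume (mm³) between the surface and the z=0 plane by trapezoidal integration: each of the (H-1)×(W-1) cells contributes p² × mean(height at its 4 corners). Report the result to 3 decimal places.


height_mm = gray/255 × 1.844; cell vol = 4.38² × mean(4 corners)
unit = 4.38² × 1.844 / (4×255) = 0.0346824 mm³ per gray-sum
row 0: Σ corner-gray over 11 cells = 5725  → 198.5567
row 1: Σ corner-gray over 11 cells = 5986  → 207.6088
row 2: Σ corner-gray over 11 cells = 5343  → 185.3080
row 3: Σ corner-gray over 11 cells = 5640  → 195.6087
row 4: Σ corner-gray over 11 cells = 6144  → 213.0886
row 5: Σ corner-gray over 11 cells = 6164  → 213.7822
row 6: Σ corner-gray over 11 cells = 5725  → 198.5567
row 7: Σ corner-gray over 11 cells = 6028  → 209.0654
row 8: Σ corner-gray over 11 cells = 6592  → 228.6263
row 9: Σ corner-gray over 11 cells = 5779  → 200.4295
row 10: Σ corner-gray over 11 cells = 5549  → 192.4526
Σ rows: total corner-gray = 64675  → 2243.0833 mm³

2243.083


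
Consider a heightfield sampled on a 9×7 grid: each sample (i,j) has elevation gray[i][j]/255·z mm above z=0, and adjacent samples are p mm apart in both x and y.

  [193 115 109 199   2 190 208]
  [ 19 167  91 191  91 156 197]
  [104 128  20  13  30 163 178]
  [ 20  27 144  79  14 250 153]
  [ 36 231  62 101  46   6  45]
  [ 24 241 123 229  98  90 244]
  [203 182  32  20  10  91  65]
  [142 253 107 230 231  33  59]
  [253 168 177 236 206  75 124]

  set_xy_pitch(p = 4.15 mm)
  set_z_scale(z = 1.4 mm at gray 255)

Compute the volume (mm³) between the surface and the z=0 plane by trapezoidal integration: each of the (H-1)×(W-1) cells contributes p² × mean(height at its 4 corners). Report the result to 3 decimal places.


height_mm = gray/255 × 1.4; cell vol = 4.15² × mean(4 corners)
unit = 4.15² × 1.4 / (4×255) = 0.0236387 mm³ per gray-sum
row 0: Σ corner-gray over 6 cells = 3239  → 76.5658
row 1: Σ corner-gray over 6 cells = 2598  → 61.4134
row 2: Σ corner-gray over 6 cells = 2191  → 51.7924
row 3: Σ corner-gray over 6 cells = 2174  → 51.3906
row 4: Σ corner-gray over 6 cells = 2803  → 66.2593
row 5: Σ corner-gray over 6 cells = 2768  → 65.4320
row 6: Σ corner-gray over 6 cells = 2847  → 67.2995
row 7: Σ corner-gray over 6 cells = 4010  → 94.7913
Σ rows: total corner-gray = 22630  → 534.9444 mm³

534.944


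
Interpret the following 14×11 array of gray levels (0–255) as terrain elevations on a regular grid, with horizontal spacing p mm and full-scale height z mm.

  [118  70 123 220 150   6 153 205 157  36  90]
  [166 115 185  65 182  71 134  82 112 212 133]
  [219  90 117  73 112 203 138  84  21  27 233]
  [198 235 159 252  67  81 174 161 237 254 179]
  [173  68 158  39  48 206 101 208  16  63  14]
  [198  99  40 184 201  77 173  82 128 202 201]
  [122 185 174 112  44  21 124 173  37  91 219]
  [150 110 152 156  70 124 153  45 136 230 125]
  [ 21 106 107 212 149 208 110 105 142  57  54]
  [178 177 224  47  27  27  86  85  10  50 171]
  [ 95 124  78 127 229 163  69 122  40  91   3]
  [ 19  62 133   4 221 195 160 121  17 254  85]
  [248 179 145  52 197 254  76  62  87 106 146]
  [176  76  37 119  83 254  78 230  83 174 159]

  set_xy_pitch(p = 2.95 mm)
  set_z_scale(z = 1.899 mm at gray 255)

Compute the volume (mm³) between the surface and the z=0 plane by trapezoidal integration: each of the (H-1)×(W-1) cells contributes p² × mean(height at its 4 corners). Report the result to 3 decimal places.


height_mm = gray/255 × 1.899; cell vol = 2.95² × mean(4 corners)
unit = 2.95² × 1.899 / (4×255) = 0.016202 mm³ per gray-sum
row 0: Σ corner-gray over 10 cells = 5063  → 82.0308
row 1: Σ corner-gray over 10 cells = 4797  → 77.7210
row 2: Σ corner-gray over 10 cells = 5799  → 93.9554
row 3: Σ corner-gray over 10 cells = 5618  → 91.0229
row 4: Σ corner-gray over 10 cells = 4772  → 77.3160
row 5: Σ corner-gray over 10 cells = 5034  → 81.5609
row 6: Σ corner-gray over 10 cells = 4890  → 79.2278
row 7: Σ corner-gray over 10 cells = 5094  → 82.5330
row 8: Σ corner-gray over 10 cells = 4282  → 69.3770
row 9: Σ corner-gray over 10 cells = 3999  → 64.7918
row 10: Σ corner-gray over 10 cells = 4622  → 74.8857
row 11: Σ corner-gray over 10 cells = 5148  → 83.4079
row 12: Σ corner-gray over 10 cells = 5313  → 86.0813
Σ rows: total corner-gray = 64431  → 1043.9115 mm³

1043.912


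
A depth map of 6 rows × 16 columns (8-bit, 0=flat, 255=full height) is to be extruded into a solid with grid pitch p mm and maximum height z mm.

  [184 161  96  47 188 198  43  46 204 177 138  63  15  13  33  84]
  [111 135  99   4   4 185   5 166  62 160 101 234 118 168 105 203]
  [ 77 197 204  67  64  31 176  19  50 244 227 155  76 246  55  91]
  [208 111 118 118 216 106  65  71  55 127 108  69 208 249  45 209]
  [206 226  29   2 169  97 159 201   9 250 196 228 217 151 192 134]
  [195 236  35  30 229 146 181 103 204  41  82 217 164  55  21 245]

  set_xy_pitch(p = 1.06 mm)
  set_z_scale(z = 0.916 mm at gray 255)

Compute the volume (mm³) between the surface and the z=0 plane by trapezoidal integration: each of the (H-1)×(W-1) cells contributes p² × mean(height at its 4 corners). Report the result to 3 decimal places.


38.458

height_mm = gray/255 × 0.916; cell vol = 1.06² × mean(4 corners)
unit = 1.06² × 0.916 / (4×255) = 0.00100904 mm³ per gray-sum
row 0: Σ corner-gray over 15 cells = 6518  → 6.5769
row 1: Σ corner-gray over 15 cells = 7196  → 7.2610
row 2: Σ corner-gray over 15 cells = 7539  → 7.6071
row 3: Σ corner-gray over 15 cells = 8341  → 8.4164
row 4: Σ corner-gray over 15 cells = 8520  → 8.5970
Σ rows: total corner-gray = 38114  → 38.4584 mm³


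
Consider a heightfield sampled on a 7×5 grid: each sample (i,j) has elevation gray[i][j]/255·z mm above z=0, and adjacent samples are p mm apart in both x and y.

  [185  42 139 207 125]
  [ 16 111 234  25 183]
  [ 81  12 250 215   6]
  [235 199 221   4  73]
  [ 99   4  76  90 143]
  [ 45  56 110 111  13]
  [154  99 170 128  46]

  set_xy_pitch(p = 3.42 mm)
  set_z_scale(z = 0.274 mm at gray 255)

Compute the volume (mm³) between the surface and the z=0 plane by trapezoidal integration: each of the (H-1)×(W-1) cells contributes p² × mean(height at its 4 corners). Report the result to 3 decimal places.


height_mm = gray/255 × 0.274; cell vol = 3.42² × mean(4 corners)
unit = 3.42² × 0.274 / (4×255) = 0.00314197 mm³ per gray-sum
row 0: Σ corner-gray over 4 cells = 2025  → 6.3625
row 1: Σ corner-gray over 4 cells = 1980  → 6.2211
row 2: Σ corner-gray over 4 cells = 2197  → 6.9029
row 3: Σ corner-gray over 4 cells = 1738  → 5.4608
row 4: Σ corner-gray over 4 cells = 1194  → 3.7515
row 5: Σ corner-gray over 4 cells = 1606  → 5.0460
Σ rows: total corner-gray = 10740  → 33.7448 mm³

33.745


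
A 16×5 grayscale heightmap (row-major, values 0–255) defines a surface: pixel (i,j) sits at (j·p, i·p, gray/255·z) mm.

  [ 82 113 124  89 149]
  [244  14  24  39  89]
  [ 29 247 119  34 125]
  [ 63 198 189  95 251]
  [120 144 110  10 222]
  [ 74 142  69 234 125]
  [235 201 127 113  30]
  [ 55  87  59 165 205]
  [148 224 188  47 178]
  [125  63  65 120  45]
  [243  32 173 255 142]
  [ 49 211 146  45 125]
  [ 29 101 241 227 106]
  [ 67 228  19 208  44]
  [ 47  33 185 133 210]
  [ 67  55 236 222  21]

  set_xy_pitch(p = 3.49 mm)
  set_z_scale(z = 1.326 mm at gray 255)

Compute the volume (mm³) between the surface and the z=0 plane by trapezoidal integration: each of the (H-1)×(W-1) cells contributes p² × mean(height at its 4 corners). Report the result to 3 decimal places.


height_mm = gray/255 × 1.326; cell vol = 3.49² × mean(4 corners)
unit = 3.49² × 1.326 / (4×255) = 0.0158341 mm³ per gray-sum
row 0: Σ corner-gray over 4 cells = 1370  → 21.6928
row 1: Σ corner-gray over 4 cells = 1441  → 22.8170
row 2: Σ corner-gray over 4 cells = 2232  → 35.3418
row 3: Σ corner-gray over 4 cells = 2148  → 34.0117
row 4: Σ corner-gray over 4 cells = 1959  → 31.0191
row 5: Σ corner-gray over 4 cells = 2236  → 35.4051
row 6: Σ corner-gray over 4 cells = 2029  → 32.1274
row 7: Σ corner-gray over 4 cells = 2126  → 33.6634
row 8: Σ corner-gray over 4 cells = 1910  → 30.2432
row 9: Σ corner-gray over 4 cells = 1971  → 31.2091
row 10: Σ corner-gray over 4 cells = 2283  → 36.1493
row 11: Σ corner-gray over 4 cells = 2251  → 35.6426
row 12: Σ corner-gray over 4 cells = 2294  → 36.3235
row 13: Σ corner-gray over 4 cells = 1980  → 31.3516
row 14: Σ corner-gray over 4 cells = 2073  → 32.8242
Σ rows: total corner-gray = 30303  → 479.8216 mm³

479.822


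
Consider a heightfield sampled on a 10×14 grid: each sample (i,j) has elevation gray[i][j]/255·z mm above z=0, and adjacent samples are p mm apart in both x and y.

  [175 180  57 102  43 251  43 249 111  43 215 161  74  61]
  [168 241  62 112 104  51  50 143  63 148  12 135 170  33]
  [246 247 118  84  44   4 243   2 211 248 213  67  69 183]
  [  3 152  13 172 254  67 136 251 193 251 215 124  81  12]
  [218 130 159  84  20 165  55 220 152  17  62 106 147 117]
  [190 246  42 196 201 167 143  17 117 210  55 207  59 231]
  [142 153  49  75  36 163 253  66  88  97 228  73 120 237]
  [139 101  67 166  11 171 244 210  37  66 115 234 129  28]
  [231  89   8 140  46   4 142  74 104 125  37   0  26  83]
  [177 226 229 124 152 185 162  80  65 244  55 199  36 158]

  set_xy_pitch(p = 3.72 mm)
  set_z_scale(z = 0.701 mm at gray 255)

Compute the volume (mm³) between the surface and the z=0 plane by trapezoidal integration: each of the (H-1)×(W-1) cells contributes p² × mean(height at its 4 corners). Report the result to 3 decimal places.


547.434

height_mm = gray/255 × 0.701; cell vol = 3.72² × mean(4 corners)
unit = 3.72² × 0.701 / (4×255) = 0.00951051 mm³ per gray-sum
row 0: Σ corner-gray over 13 cells = 6077  → 57.7954
row 1: Σ corner-gray over 13 cells = 6312  → 60.0303
row 2: Σ corner-gray over 13 cells = 7362  → 70.0164
row 3: Σ corner-gray over 13 cells = 6802  → 64.6905
row 4: Σ corner-gray over 13 cells = 6710  → 63.8155
row 5: Σ corner-gray over 13 cells = 6922  → 65.8317
row 6: Σ corner-gray over 13 cells = 6450  → 61.3428
row 7: Σ corner-gray over 13 cells = 5173  → 49.1979
row 8: Σ corner-gray over 13 cells = 5753  → 54.7140
Σ rows: total corner-gray = 57561  → 547.4344 mm³


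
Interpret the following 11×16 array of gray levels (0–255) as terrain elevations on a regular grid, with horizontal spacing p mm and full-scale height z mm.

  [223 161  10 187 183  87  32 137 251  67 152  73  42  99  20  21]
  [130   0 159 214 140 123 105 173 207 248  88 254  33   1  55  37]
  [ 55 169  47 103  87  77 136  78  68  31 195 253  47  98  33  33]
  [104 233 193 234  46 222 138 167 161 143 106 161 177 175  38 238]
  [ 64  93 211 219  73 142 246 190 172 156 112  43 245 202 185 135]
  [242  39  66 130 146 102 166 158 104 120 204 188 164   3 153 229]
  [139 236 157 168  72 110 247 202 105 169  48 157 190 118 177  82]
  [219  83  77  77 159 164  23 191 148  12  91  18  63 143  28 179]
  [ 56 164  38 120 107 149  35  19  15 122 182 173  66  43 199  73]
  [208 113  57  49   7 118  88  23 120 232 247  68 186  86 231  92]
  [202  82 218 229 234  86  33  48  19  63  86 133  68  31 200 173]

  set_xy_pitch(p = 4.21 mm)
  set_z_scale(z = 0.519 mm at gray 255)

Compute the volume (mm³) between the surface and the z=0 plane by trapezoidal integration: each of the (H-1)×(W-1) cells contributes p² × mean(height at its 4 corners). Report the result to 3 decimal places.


676.951

height_mm = gray/255 × 0.519; cell vol = 4.21² × mean(4 corners)
unit = 4.21² × 0.519 / (4×255) = 0.00901844 mm³ per gray-sum
row 0: Σ corner-gray over 15 cells = 7013  → 63.2463
row 1: Σ corner-gray over 15 cells = 6699  → 60.4145
row 2: Σ corner-gray over 15 cells = 7662  → 69.0993
row 3: Σ corner-gray over 15 cells = 9507  → 85.7383
row 4: Σ corner-gray over 15 cells = 8734  → 78.7670
row 5: Σ corner-gray over 15 cells = 8490  → 76.5665
row 6: Σ corner-gray over 15 cells = 7485  → 67.5030
row 7: Σ corner-gray over 15 cells = 5945  → 53.6146
row 8: Σ corner-gray over 15 cells = 6543  → 59.0076
row 9: Σ corner-gray over 15 cells = 6985  → 62.9938
Σ rows: total corner-gray = 75063  → 676.9511 mm³


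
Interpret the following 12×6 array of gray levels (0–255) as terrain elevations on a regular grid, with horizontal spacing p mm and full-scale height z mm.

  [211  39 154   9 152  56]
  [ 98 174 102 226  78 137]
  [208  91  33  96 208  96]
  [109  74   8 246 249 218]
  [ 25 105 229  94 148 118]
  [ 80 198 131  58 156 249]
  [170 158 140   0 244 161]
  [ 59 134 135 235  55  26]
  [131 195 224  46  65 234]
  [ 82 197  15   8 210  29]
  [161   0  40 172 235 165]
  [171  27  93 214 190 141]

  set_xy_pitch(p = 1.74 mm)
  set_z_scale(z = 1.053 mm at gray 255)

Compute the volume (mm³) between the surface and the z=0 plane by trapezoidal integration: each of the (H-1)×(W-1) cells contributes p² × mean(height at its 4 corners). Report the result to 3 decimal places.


height_mm = gray/255 × 1.053; cell vol = 1.74² × mean(4 corners)
unit = 1.74² × 1.053 / (4×255) = 0.00312555 mm³ per gray-sum
row 0: Σ corner-gray over 5 cells = 2370  → 7.4076
row 1: Σ corner-gray over 5 cells = 2555  → 7.9858
row 2: Σ corner-gray over 5 cells = 2641  → 8.2546
row 3: Σ corner-gray over 5 cells = 2776  → 8.6765
row 4: Σ corner-gray over 5 cells = 2710  → 8.4702
row 5: Σ corner-gray over 5 cells = 2830  → 8.8453
row 6: Σ corner-gray over 5 cells = 2618  → 8.1827
row 7: Σ corner-gray over 5 cells = 2628  → 8.2140
row 8: Σ corner-gray over 5 cells = 2396  → 7.4888
row 9: Σ corner-gray over 5 cells = 2191  → 6.8481
row 10: Σ corner-gray over 5 cells = 2580  → 8.0639
Σ rows: total corner-gray = 28295  → 88.4375 mm³

88.437


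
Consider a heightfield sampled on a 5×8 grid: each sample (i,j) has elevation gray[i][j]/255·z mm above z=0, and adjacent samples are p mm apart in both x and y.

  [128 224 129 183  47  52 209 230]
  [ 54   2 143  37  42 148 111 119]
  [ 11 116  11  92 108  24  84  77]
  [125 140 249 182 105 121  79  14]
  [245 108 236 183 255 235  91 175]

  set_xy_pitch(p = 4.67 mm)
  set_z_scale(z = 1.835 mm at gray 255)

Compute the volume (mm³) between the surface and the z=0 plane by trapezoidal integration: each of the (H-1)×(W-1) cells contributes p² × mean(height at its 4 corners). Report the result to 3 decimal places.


height_mm = gray/255 × 1.835; cell vol = 4.67² × mean(4 corners)
unit = 4.67² × 1.835 / (4×255) = 0.0392346 mm³ per gray-sum
row 0: Σ corner-gray over 7 cells = 3185  → 124.9623
row 1: Σ corner-gray over 7 cells = 2097  → 82.2750
row 2: Σ corner-gray over 7 cells = 2849  → 111.7795
row 3: Σ corner-gray over 7 cells = 4527  → 177.6152
Σ rows: total corner-gray = 12658  → 496.6321 mm³

496.632


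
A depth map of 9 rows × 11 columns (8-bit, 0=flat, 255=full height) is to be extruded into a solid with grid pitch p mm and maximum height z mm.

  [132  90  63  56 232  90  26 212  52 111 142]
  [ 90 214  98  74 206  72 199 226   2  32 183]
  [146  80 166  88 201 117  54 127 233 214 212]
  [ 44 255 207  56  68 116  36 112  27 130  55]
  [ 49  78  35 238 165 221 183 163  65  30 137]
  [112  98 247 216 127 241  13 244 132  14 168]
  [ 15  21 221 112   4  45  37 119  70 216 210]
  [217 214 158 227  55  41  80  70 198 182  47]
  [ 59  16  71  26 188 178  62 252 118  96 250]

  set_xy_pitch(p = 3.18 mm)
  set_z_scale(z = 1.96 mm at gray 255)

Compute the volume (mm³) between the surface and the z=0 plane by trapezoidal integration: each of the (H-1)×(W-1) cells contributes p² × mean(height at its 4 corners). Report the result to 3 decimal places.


height_mm = gray/255 × 1.96; cell vol = 3.18² × mean(4 corners)
unit = 3.18² × 1.96 / (4×255) = 0.0194317 mm³ per gray-sum
row 0: Σ corner-gray over 10 cells = 4657  → 90.4933
row 1: Σ corner-gray over 10 cells = 5437  → 105.6500
row 2: Σ corner-gray over 10 cells = 5031  → 97.7607
row 3: Σ corner-gray over 10 cells = 4655  → 90.4544
row 4: Σ corner-gray over 10 cells = 5486  → 106.6021
row 5: Σ corner-gray over 10 cells = 4859  → 94.4185
row 6: Σ corner-gray over 10 cells = 4629  → 89.9492
row 7: Σ corner-gray over 10 cells = 5037  → 97.8773
Σ rows: total corner-gray = 39791  → 773.2056 mm³

773.206


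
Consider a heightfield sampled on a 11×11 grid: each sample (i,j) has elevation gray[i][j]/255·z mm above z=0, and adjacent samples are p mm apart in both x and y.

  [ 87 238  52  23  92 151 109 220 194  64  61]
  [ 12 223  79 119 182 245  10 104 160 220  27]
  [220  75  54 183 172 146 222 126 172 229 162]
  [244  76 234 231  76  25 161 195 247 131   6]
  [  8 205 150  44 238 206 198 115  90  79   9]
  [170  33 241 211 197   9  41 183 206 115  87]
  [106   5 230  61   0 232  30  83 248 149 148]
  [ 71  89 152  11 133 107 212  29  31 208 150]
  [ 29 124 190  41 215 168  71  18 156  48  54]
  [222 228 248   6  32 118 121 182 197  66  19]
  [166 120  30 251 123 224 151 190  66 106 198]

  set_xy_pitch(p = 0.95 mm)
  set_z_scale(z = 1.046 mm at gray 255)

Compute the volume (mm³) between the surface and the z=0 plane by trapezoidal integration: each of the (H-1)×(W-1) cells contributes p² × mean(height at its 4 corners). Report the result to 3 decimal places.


height_mm = gray/255 × 1.046; cell vol = 0.95² × mean(4 corners)
unit = 0.95² × 1.046 / (4×255) = 0.000925505 mm³ per gray-sum
row 0: Σ corner-gray over 10 cells = 5157  → 4.7728
row 1: Σ corner-gray over 10 cells = 5863  → 5.4262
row 2: Σ corner-gray over 10 cells = 6142  → 5.6845
row 3: Σ corner-gray over 10 cells = 5669  → 5.2467
row 4: Σ corner-gray over 10 cells = 5396  → 4.9940
row 5: Σ corner-gray over 10 cells = 5059  → 4.6821
row 6: Σ corner-gray over 10 cells = 4495  → 4.1601
row 7: Σ corner-gray over 10 cells = 4310  → 3.9889
row 8: Σ corner-gray over 10 cells = 4782  → 4.4258
row 9: Σ corner-gray over 10 cells = 5523  → 5.1116
Σ rows: total corner-gray = 52396  → 48.4928 mm³

48.493


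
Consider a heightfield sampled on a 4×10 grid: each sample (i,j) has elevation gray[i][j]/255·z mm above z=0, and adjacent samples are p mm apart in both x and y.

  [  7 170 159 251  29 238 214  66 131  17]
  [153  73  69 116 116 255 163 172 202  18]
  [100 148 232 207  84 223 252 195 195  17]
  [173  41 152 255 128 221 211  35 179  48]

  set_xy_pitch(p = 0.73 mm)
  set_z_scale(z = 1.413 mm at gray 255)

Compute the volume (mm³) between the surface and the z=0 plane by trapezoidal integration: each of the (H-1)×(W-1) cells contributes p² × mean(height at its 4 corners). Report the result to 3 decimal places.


12.246

height_mm = gray/255 × 1.413; cell vol = 0.73² × mean(4 corners)
unit = 0.73² × 1.413 / (4×255) = 0.000738223 mm³ per gray-sum
row 0: Σ corner-gray over 9 cells = 5043  → 3.7229
row 1: Σ corner-gray over 9 cells = 5692  → 4.2020
row 2: Σ corner-gray over 9 cells = 5854  → 4.3216
Σ rows: total corner-gray = 16589  → 12.2464 mm³


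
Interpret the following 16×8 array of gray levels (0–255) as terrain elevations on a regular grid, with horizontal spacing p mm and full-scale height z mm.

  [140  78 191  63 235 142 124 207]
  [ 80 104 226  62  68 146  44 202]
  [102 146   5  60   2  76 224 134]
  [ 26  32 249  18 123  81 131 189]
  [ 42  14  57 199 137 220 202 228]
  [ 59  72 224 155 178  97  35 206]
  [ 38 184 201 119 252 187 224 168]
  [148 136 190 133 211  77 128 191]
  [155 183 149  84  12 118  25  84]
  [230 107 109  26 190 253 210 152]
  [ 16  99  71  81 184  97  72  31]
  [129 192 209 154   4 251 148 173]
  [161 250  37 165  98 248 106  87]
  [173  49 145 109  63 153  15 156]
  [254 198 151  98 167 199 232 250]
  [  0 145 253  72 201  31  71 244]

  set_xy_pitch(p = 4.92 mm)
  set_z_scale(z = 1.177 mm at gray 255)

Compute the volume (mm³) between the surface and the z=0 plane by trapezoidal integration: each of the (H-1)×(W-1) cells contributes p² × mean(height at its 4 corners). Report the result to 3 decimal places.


height_mm = gray/255 × 1.177; cell vol = 4.92² × mean(4 corners)
unit = 4.92² × 1.177 / (4×255) = 0.0279323 mm³ per gray-sum
row 0: Σ corner-gray over 7 cells = 3595  → 100.4166
row 1: Σ corner-gray over 7 cells = 2844  → 79.4394
row 2: Σ corner-gray over 7 cells = 2745  → 76.6741
row 3: Σ corner-gray over 7 cells = 3411  → 95.2770
row 4: Σ corner-gray over 7 cells = 3715  → 103.7684
row 5: Σ corner-gray over 7 cells = 4327  → 120.8630
row 6: Σ corner-gray over 7 cells = 4629  → 129.2986
row 7: Σ corner-gray over 7 cells = 3470  → 96.9250
row 8: Σ corner-gray over 7 cells = 3553  → 99.2434
row 9: Σ corner-gray over 7 cells = 3427  → 95.7239
row 10: Σ corner-gray over 7 cells = 3473  → 97.0088
row 11: Σ corner-gray over 7 cells = 4274  → 119.3826
row 12: Σ corner-gray over 7 cells = 3453  → 96.4502
row 13: Σ corner-gray over 7 cells = 3991  → 111.4778
row 14: Σ corner-gray over 7 cells = 4384  → 122.4551
Σ rows: total corner-gray = 55291  → 1544.4041 mm³

1544.404
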